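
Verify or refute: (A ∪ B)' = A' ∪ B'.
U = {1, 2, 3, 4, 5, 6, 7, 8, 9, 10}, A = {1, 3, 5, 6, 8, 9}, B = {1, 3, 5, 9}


LHS: A ∪ B = {1, 3, 5, 6, 8, 9}
(A ∪ B)' = U \ (A ∪ B) = {2, 4, 7, 10}
A' = {2, 4, 7, 10}, B' = {2, 4, 6, 7, 8, 10}
Claimed RHS: A' ∪ B' = {2, 4, 6, 7, 8, 10}
Identity is INVALID: LHS = {2, 4, 7, 10} but the RHS claimed here equals {2, 4, 6, 7, 8, 10}. The correct form is (A ∪ B)' = A' ∩ B'.

Identity is invalid: (A ∪ B)' = {2, 4, 7, 10} but A' ∪ B' = {2, 4, 6, 7, 8, 10}. The correct De Morgan law is (A ∪ B)' = A' ∩ B'.


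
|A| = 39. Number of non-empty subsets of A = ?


Total subsets = 2^n = 2^39 = 549755813888
Non-empty subsets exclude the empty set: 2^n - 1
= 549755813888 - 1
= 549755813887

Number of non-empty subsets = 549755813887


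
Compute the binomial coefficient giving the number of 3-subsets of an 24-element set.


C(n,k) = n! / (k!(n-k)!)
C(24,3) = 24! / (3!21!)
= 2024

C(24,3) = 2024


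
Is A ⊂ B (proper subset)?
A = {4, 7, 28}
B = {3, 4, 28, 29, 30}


A ⊂ B requires: A ⊆ B AND A ≠ B.
A ⊆ B? No
A ⊄ B, so A is not a proper subset.

No, A is not a proper subset of B


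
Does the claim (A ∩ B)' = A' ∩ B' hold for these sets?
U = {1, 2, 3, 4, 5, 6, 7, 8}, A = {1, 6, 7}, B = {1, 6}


LHS: A ∩ B = {1, 6}
(A ∩ B)' = U \ (A ∩ B) = {2, 3, 4, 5, 7, 8}
A' = {2, 3, 4, 5, 8}, B' = {2, 3, 4, 5, 7, 8}
Claimed RHS: A' ∩ B' = {2, 3, 4, 5, 8}
Identity is INVALID: LHS = {2, 3, 4, 5, 7, 8} but the RHS claimed here equals {2, 3, 4, 5, 8}. The correct form is (A ∩ B)' = A' ∪ B'.

Identity is invalid: (A ∩ B)' = {2, 3, 4, 5, 7, 8} but A' ∩ B' = {2, 3, 4, 5, 8}. The correct De Morgan law is (A ∩ B)' = A' ∪ B'.


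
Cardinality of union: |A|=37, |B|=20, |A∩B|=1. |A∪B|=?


|A ∪ B| = |A| + |B| - |A ∩ B|
= 37 + 20 - 1
= 56

|A ∪ B| = 56


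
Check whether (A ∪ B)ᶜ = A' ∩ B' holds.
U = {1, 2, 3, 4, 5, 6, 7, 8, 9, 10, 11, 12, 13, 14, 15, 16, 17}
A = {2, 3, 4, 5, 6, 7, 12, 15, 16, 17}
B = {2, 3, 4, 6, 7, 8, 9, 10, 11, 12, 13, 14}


LHS: A ∪ B = {2, 3, 4, 5, 6, 7, 8, 9, 10, 11, 12, 13, 14, 15, 16, 17}
(A ∪ B)' = U \ (A ∪ B) = {1}
A' = {1, 8, 9, 10, 11, 13, 14}, B' = {1, 5, 15, 16, 17}
Claimed RHS: A' ∩ B' = {1}
Identity is VALID: LHS = RHS = {1} ✓

Identity is valid. (A ∪ B)' = A' ∩ B' = {1}


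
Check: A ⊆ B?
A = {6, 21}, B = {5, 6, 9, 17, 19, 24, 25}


A ⊆ B means every element of A is in B.
Elements in A not in B: {21}
So A ⊄ B.

No, A ⊄ B


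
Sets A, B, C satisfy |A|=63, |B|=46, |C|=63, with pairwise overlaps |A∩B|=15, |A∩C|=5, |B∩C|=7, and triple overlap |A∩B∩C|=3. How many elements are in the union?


|A∪B∪C| = |A|+|B|+|C| - |A∩B|-|A∩C|-|B∩C| + |A∩B∩C|
= 63+46+63 - 15-5-7 + 3
= 172 - 27 + 3
= 148

|A ∪ B ∪ C| = 148


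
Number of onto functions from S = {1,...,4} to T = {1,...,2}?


n = |S| = 4, k = |T| = 2. Surjections via inclusion-exclusion:
S(n,k) = Σ(-1)^i × C(k,i) × (k-i)^n, i=0 to k
i=0: (-1)^0×C(2,0)×2^4 = 16
i=1: (-1)^1×C(2,1)×1^4 = -2
i=2: (-1)^2×C(2,2)×0^4 = 0
Total = 14

Number of surjections = 14


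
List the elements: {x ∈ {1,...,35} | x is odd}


Checking each candidate:
Condition: odd numbers in {1,...,35}
Result = {1, 3, 5, 7, 9, 11, 13, 15, 17, 19, 21, 23, 25, 27, 29, 31, 33, 35}

{1, 3, 5, 7, 9, 11, 13, 15, 17, 19, 21, 23, 25, 27, 29, 31, 33, 35}


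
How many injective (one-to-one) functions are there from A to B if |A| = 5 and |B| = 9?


An injection sends each of |A| = 5 inputs to a distinct output in B.
# injections = |B|·(|B|-1)·…·(|B|-|A|+1) = 9! / (9 - 5)!
= 9 × 8 × 7 × 6 × 5
= 15120

Number of injections = 15120


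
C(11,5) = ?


C(n,k) = n! / (k!(n-k)!)
C(11,5) = 11! / (5!6!)
= 462

C(11,5) = 462


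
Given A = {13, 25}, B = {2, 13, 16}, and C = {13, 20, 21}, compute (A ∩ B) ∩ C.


A ∩ B = {13}
(A ∩ B) ∩ C = {13}

A ∩ B ∩ C = {13}


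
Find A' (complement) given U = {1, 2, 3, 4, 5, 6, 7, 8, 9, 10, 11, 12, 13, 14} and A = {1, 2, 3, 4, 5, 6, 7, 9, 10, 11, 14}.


Aᶜ = U \ A = elements in U but not in A
U = {1, 2, 3, 4, 5, 6, 7, 8, 9, 10, 11, 12, 13, 14}
A = {1, 2, 3, 4, 5, 6, 7, 9, 10, 11, 14}
Aᶜ = {8, 12, 13}

Aᶜ = {8, 12, 13}


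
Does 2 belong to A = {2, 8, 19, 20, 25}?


A = {2, 8, 19, 20, 25}
Checking if 2 is in A
2 is in A → True

2 ∈ A


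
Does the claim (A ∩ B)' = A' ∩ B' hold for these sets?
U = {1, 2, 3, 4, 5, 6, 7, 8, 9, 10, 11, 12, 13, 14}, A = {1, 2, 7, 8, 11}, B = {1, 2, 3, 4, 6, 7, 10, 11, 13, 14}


LHS: A ∩ B = {1, 2, 7, 11}
(A ∩ B)' = U \ (A ∩ B) = {3, 4, 5, 6, 8, 9, 10, 12, 13, 14}
A' = {3, 4, 5, 6, 9, 10, 12, 13, 14}, B' = {5, 8, 9, 12}
Claimed RHS: A' ∩ B' = {5, 9, 12}
Identity is INVALID: LHS = {3, 4, 5, 6, 8, 9, 10, 12, 13, 14} but the RHS claimed here equals {5, 9, 12}. The correct form is (A ∩ B)' = A' ∪ B'.

Identity is invalid: (A ∩ B)' = {3, 4, 5, 6, 8, 9, 10, 12, 13, 14} but A' ∩ B' = {5, 9, 12}. The correct De Morgan law is (A ∩ B)' = A' ∪ B'.


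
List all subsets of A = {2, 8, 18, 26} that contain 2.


A subset of A contains 2 iff the remaining 3 elements form any subset of A \ {2}.
Count: 2^(n-1) = 2^3 = 8
Subsets containing 2: {2}, {2, 8}, {2, 18}, {2, 26}, {2, 8, 18}, {2, 8, 26}, {2, 18, 26}, {2, 8, 18, 26}

Subsets containing 2 (8 total): {2}, {2, 8}, {2, 18}, {2, 26}, {2, 8, 18}, {2, 8, 26}, {2, 18, 26}, {2, 8, 18, 26}


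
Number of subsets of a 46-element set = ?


Number of subsets = 2^n
= 2^46
= 70368744177664

|P(A)| = 70368744177664


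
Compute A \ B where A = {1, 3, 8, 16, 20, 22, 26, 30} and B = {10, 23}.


A \ B = elements in A but not in B
A = {1, 3, 8, 16, 20, 22, 26, 30}
B = {10, 23}
Remove from A any elements in B
A \ B = {1, 3, 8, 16, 20, 22, 26, 30}

A \ B = {1, 3, 8, 16, 20, 22, 26, 30}


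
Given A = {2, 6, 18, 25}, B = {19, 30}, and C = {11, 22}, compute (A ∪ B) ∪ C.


A ∪ B = {2, 6, 18, 19, 25, 30}
(A ∪ B) ∪ C = {2, 6, 11, 18, 19, 22, 25, 30}

A ∪ B ∪ C = {2, 6, 11, 18, 19, 22, 25, 30}


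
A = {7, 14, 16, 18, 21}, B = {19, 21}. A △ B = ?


A △ B = (A \ B) ∪ (B \ A) = elements in exactly one of A or B
A \ B = {7, 14, 16, 18}
B \ A = {19}
A △ B = {7, 14, 16, 18, 19}

A △ B = {7, 14, 16, 18, 19}


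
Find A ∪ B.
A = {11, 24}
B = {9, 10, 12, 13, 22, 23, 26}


A ∪ B = all elements in A or B (or both)
A = {11, 24}
B = {9, 10, 12, 13, 22, 23, 26}
A ∪ B = {9, 10, 11, 12, 13, 22, 23, 24, 26}

A ∪ B = {9, 10, 11, 12, 13, 22, 23, 24, 26}


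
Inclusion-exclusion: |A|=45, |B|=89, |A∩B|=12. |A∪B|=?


|A ∪ B| = |A| + |B| - |A ∩ B|
= 45 + 89 - 12
= 122

|A ∪ B| = 122


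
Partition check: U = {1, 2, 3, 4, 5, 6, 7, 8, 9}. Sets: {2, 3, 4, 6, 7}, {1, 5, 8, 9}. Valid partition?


A partition requires: (1) non-empty parts, (2) pairwise disjoint, (3) union = U
Parts: {2, 3, 4, 6, 7}, {1, 5, 8, 9}
Union of parts: {1, 2, 3, 4, 5, 6, 7, 8, 9}
U = {1, 2, 3, 4, 5, 6, 7, 8, 9}
All non-empty? True
Pairwise disjoint? True
Covers U? True

Yes, valid partition


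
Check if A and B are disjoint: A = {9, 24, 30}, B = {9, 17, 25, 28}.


Disjoint means A ∩ B = ∅.
A ∩ B = {9}
A ∩ B ≠ ∅, so A and B are NOT disjoint.

No, A and B are not disjoint (A ∩ B = {9})


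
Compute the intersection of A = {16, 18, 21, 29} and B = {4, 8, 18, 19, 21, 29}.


A ∩ B = elements in both A and B
A = {16, 18, 21, 29}
B = {4, 8, 18, 19, 21, 29}
A ∩ B = {18, 21, 29}

A ∩ B = {18, 21, 29}


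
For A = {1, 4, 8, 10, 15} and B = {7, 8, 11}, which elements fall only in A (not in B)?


A = {1, 4, 8, 10, 15}
B = {7, 8, 11}
Region: only in A (not in B)
Elements: {1, 4, 10, 15}

Elements only in A (not in B): {1, 4, 10, 15}


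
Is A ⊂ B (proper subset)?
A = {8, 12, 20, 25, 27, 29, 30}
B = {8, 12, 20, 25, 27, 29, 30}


A ⊂ B requires: A ⊆ B AND A ≠ B.
A ⊆ B? Yes
A = B? Yes
A = B, so A is not a PROPER subset.

No, A is not a proper subset of B


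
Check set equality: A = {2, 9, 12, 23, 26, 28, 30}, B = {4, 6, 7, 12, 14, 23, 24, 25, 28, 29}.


Two sets are equal iff they have exactly the same elements.
A = {2, 9, 12, 23, 26, 28, 30}
B = {4, 6, 7, 12, 14, 23, 24, 25, 28, 29}
Differences: {2, 4, 6, 7, 9, 14, 24, 25, 26, 29, 30}
A ≠ B

No, A ≠ B


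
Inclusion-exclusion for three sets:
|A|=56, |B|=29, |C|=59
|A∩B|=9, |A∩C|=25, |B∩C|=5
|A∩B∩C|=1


|A∪B∪C| = |A|+|B|+|C| - |A∩B|-|A∩C|-|B∩C| + |A∩B∩C|
= 56+29+59 - 9-25-5 + 1
= 144 - 39 + 1
= 106

|A ∪ B ∪ C| = 106


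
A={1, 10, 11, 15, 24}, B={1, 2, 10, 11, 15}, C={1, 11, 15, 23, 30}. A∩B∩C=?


A ∩ B = {1, 10, 11, 15}
(A ∩ B) ∩ C = {1, 11, 15}

A ∩ B ∩ C = {1, 11, 15}


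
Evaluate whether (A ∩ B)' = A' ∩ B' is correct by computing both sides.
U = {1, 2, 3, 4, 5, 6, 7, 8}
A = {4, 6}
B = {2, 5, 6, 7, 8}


LHS: A ∩ B = {6}
(A ∩ B)' = U \ (A ∩ B) = {1, 2, 3, 4, 5, 7, 8}
A' = {1, 2, 3, 5, 7, 8}, B' = {1, 3, 4}
Claimed RHS: A' ∩ B' = {1, 3}
Identity is INVALID: LHS = {1, 2, 3, 4, 5, 7, 8} but the RHS claimed here equals {1, 3}. The correct form is (A ∩ B)' = A' ∪ B'.

Identity is invalid: (A ∩ B)' = {1, 2, 3, 4, 5, 7, 8} but A' ∩ B' = {1, 3}. The correct De Morgan law is (A ∩ B)' = A' ∪ B'.


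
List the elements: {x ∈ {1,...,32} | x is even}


Checking each candidate:
Condition: even numbers in {1,...,32}
Result = {2, 4, 6, 8, 10, 12, 14, 16, 18, 20, 22, 24, 26, 28, 30, 32}

{2, 4, 6, 8, 10, 12, 14, 16, 18, 20, 22, 24, 26, 28, 30, 32}


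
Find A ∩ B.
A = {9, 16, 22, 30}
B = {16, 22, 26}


A ∩ B = elements in both A and B
A = {9, 16, 22, 30}
B = {16, 22, 26}
A ∩ B = {16, 22}

A ∩ B = {16, 22}


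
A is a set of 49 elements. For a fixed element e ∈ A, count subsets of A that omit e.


Subsets of A avoiding e are subsets of A \ {e}, which has 48 elements.
Count = 2^(n-1) = 2^48
= 281474976710656

Number of subsets avoiding e = 281474976710656


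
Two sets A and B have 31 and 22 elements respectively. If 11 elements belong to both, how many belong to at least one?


|A ∪ B| = |A| + |B| - |A ∩ B|
= 31 + 22 - 11
= 42

|A ∪ B| = 42


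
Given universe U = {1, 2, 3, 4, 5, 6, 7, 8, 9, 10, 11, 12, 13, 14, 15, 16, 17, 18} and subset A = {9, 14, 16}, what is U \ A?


Aᶜ = U \ A = elements in U but not in A
U = {1, 2, 3, 4, 5, 6, 7, 8, 9, 10, 11, 12, 13, 14, 15, 16, 17, 18}
A = {9, 14, 16}
Aᶜ = {1, 2, 3, 4, 5, 6, 7, 8, 10, 11, 12, 13, 15, 17, 18}

Aᶜ = {1, 2, 3, 4, 5, 6, 7, 8, 10, 11, 12, 13, 15, 17, 18}


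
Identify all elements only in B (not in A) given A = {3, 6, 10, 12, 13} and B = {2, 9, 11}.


A = {3, 6, 10, 12, 13}
B = {2, 9, 11}
Region: only in B (not in A)
Elements: {2, 9, 11}

Elements only in B (not in A): {2, 9, 11}


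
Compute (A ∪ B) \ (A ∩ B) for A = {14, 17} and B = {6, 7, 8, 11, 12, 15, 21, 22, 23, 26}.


A △ B = (A \ B) ∪ (B \ A) = elements in exactly one of A or B
A \ B = {14, 17}
B \ A = {6, 7, 8, 11, 12, 15, 21, 22, 23, 26}
A △ B = {6, 7, 8, 11, 12, 14, 15, 17, 21, 22, 23, 26}

A △ B = {6, 7, 8, 11, 12, 14, 15, 17, 21, 22, 23, 26}


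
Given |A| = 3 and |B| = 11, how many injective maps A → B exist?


An injection sends each of |A| = 3 inputs to a distinct output in B.
# injections = |B|·(|B|-1)·…·(|B|-|A|+1) = 11! / (11 - 3)!
= 11 × 10 × 9
= 990

Number of injections = 990


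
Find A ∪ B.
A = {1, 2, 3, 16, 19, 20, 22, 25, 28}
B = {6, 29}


A ∪ B = all elements in A or B (or both)
A = {1, 2, 3, 16, 19, 20, 22, 25, 28}
B = {6, 29}
A ∪ B = {1, 2, 3, 6, 16, 19, 20, 22, 25, 28, 29}

A ∪ B = {1, 2, 3, 6, 16, 19, 20, 22, 25, 28, 29}


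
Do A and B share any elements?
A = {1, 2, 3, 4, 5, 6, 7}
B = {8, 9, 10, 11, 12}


Disjoint means A ∩ B = ∅.
A ∩ B = ∅
A ∩ B = ∅, so A and B are disjoint.

No — A and B share no elements (A ∩ B = ∅), so they are disjoint


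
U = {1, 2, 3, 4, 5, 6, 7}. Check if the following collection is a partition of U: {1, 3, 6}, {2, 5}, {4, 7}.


A partition requires: (1) non-empty parts, (2) pairwise disjoint, (3) union = U
Parts: {1, 3, 6}, {2, 5}, {4, 7}
Union of parts: {1, 2, 3, 4, 5, 6, 7}
U = {1, 2, 3, 4, 5, 6, 7}
All non-empty? True
Pairwise disjoint? True
Covers U? True

Yes, valid partition


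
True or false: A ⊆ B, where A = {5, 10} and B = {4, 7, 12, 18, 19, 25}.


A ⊆ B means every element of A is in B.
Elements in A not in B: {5, 10}
So A ⊄ B.

No, A ⊄ B


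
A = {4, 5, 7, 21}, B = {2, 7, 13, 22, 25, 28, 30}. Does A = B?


Two sets are equal iff they have exactly the same elements.
A = {4, 5, 7, 21}
B = {2, 7, 13, 22, 25, 28, 30}
Differences: {2, 4, 5, 13, 21, 22, 25, 28, 30}
A ≠ B

No, A ≠ B


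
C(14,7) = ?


C(n,k) = n! / (k!(n-k)!)
C(14,7) = 14! / (7!7!)
= 3432

C(14,7) = 3432


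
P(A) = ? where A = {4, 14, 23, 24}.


|A| = 4, so |P(A)| = 2^4 = 16
Enumerate subsets by cardinality (0 to 4):
∅, {4}, {14}, {23}, {24}, {4, 14}, {4, 23}, {4, 24}, {14, 23}, {14, 24}, {23, 24}, {4, 14, 23}, {4, 14, 24}, {4, 23, 24}, {14, 23, 24}, {4, 14, 23, 24}

P(A) has 16 subsets: ∅, {4}, {14}, {23}, {24}, {4, 14}, {4, 23}, {4, 24}, {14, 23}, {14, 24}, {23, 24}, {4, 14, 23}, {4, 14, 24}, {4, 23, 24}, {14, 23, 24}, {4, 14, 23, 24}


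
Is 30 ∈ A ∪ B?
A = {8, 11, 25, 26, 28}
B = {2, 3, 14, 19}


A = {8, 11, 25, 26, 28}, B = {2, 3, 14, 19}
A ∪ B = all elements in A or B
A ∪ B = {2, 3, 8, 11, 14, 19, 25, 26, 28}
Checking if 30 ∈ A ∪ B
30 is not in A ∪ B → False

30 ∉ A ∪ B


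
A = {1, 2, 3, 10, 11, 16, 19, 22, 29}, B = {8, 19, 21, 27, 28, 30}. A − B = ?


A \ B = elements in A but not in B
A = {1, 2, 3, 10, 11, 16, 19, 22, 29}
B = {8, 19, 21, 27, 28, 30}
Remove from A any elements in B
A \ B = {1, 2, 3, 10, 11, 16, 22, 29}

A \ B = {1, 2, 3, 10, 11, 16, 22, 29}


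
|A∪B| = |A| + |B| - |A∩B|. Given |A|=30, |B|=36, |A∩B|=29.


|A ∪ B| = |A| + |B| - |A ∩ B|
= 30 + 36 - 29
= 37

|A ∪ B| = 37


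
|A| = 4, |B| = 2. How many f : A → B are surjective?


n = |A| = 4, k = |B| = 2. Surjections via inclusion-exclusion:
S(n,k) = Σ(-1)^i × C(k,i) × (k-i)^n, i=0 to k
i=0: (-1)^0×C(2,0)×2^4 = 16
i=1: (-1)^1×C(2,1)×1^4 = -2
i=2: (-1)^2×C(2,2)×0^4 = 0
Total = 14

Number of surjections = 14


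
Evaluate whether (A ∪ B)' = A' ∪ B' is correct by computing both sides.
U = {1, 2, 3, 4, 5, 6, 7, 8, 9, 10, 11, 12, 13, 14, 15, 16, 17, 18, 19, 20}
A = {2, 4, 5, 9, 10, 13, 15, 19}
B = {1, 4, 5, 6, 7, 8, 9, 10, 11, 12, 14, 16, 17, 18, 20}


LHS: A ∪ B = {1, 2, 4, 5, 6, 7, 8, 9, 10, 11, 12, 13, 14, 15, 16, 17, 18, 19, 20}
(A ∪ B)' = U \ (A ∪ B) = {3}
A' = {1, 3, 6, 7, 8, 11, 12, 14, 16, 17, 18, 20}, B' = {2, 3, 13, 15, 19}
Claimed RHS: A' ∪ B' = {1, 2, 3, 6, 7, 8, 11, 12, 13, 14, 15, 16, 17, 18, 19, 20}
Identity is INVALID: LHS = {3} but the RHS claimed here equals {1, 2, 3, 6, 7, 8, 11, 12, 13, 14, 15, 16, 17, 18, 19, 20}. The correct form is (A ∪ B)' = A' ∩ B'.

Identity is invalid: (A ∪ B)' = {3} but A' ∪ B' = {1, 2, 3, 6, 7, 8, 11, 12, 13, 14, 15, 16, 17, 18, 19, 20}. The correct De Morgan law is (A ∪ B)' = A' ∩ B'.


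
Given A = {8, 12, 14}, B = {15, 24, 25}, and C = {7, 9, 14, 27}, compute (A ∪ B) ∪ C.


A ∪ B = {8, 12, 14, 15, 24, 25}
(A ∪ B) ∪ C = {7, 8, 9, 12, 14, 15, 24, 25, 27}

A ∪ B ∪ C = {7, 8, 9, 12, 14, 15, 24, 25, 27}


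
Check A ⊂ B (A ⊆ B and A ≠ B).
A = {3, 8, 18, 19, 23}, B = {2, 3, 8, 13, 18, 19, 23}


A ⊂ B requires: A ⊆ B AND A ≠ B.
A ⊆ B? Yes
A = B? No
A ⊂ B: Yes (A is a proper subset of B)

Yes, A ⊂ B


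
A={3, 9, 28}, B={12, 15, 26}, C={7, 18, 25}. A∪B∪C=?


A ∪ B = {3, 9, 12, 15, 26, 28}
(A ∪ B) ∪ C = {3, 7, 9, 12, 15, 18, 25, 26, 28}

A ∪ B ∪ C = {3, 7, 9, 12, 15, 18, 25, 26, 28}


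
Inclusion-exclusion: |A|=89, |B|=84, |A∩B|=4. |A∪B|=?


|A ∪ B| = |A| + |B| - |A ∩ B|
= 89 + 84 - 4
= 169

|A ∪ B| = 169


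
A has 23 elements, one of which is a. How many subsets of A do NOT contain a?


Subsets of A avoiding a are subsets of A \ {a}, which has 22 elements.
Count = 2^(n-1) = 2^22
= 4194304

Number of subsets avoiding a = 4194304


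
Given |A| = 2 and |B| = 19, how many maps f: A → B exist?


Each of |A| = 2 inputs maps to any of |B| = 19 outputs.
# functions = |B|^|A| = 19^2
= 361

Number of functions = 361


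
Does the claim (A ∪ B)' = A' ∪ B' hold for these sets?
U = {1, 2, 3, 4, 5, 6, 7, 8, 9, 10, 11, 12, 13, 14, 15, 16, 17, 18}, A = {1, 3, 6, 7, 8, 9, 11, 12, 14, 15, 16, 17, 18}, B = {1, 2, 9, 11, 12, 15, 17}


LHS: A ∪ B = {1, 2, 3, 6, 7, 8, 9, 11, 12, 14, 15, 16, 17, 18}
(A ∪ B)' = U \ (A ∪ B) = {4, 5, 10, 13}
A' = {2, 4, 5, 10, 13}, B' = {3, 4, 5, 6, 7, 8, 10, 13, 14, 16, 18}
Claimed RHS: A' ∪ B' = {2, 3, 4, 5, 6, 7, 8, 10, 13, 14, 16, 18}
Identity is INVALID: LHS = {4, 5, 10, 13} but the RHS claimed here equals {2, 3, 4, 5, 6, 7, 8, 10, 13, 14, 16, 18}. The correct form is (A ∪ B)' = A' ∩ B'.

Identity is invalid: (A ∪ B)' = {4, 5, 10, 13} but A' ∪ B' = {2, 3, 4, 5, 6, 7, 8, 10, 13, 14, 16, 18}. The correct De Morgan law is (A ∪ B)' = A' ∩ B'.


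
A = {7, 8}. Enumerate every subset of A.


|A| = 2, so |P(A)| = 2^2 = 4
Enumerate subsets by cardinality (0 to 2):
∅, {7}, {8}, {7, 8}

P(A) has 4 subsets: ∅, {7}, {8}, {7, 8}


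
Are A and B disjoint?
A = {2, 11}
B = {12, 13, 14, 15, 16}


Disjoint means A ∩ B = ∅.
A ∩ B = ∅
A ∩ B = ∅, so A and B are disjoint.

Yes, A and B are disjoint


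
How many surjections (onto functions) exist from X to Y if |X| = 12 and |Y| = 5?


n = |X| = 12, k = |Y| = 5. Surjections via inclusion-exclusion:
S(n,k) = Σ(-1)^i × C(k,i) × (k-i)^n, i=0 to k
i=0: (-1)^0×C(5,0)×5^12 = 244140625
i=1: (-1)^1×C(5,1)×4^12 = -83886080
i=2: (-1)^2×C(5,2)×3^12 = 5314410
i=3: (-1)^3×C(5,3)×2^12 = -40960
i=4: (-1)^4×C(5,4)×1^12 = 5
i=5: (-1)^5×C(5,5)×0^12 = 0
Total = 165528000

Number of surjections = 165528000


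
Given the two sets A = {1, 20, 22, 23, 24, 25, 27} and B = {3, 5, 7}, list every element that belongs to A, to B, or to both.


A ∪ B = all elements in A or B (or both)
A = {1, 20, 22, 23, 24, 25, 27}
B = {3, 5, 7}
A ∪ B = {1, 3, 5, 7, 20, 22, 23, 24, 25, 27}

A ∪ B = {1, 3, 5, 7, 20, 22, 23, 24, 25, 27}


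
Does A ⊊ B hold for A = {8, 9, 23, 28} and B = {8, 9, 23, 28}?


A ⊂ B requires: A ⊆ B AND A ≠ B.
A ⊆ B? Yes
A = B? Yes
A = B, so A is not a PROPER subset.

No, A is not a proper subset of B


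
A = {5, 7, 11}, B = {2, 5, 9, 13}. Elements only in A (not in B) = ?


A = {5, 7, 11}
B = {2, 5, 9, 13}
Region: only in A (not in B)
Elements: {7, 11}

Elements only in A (not in B): {7, 11}


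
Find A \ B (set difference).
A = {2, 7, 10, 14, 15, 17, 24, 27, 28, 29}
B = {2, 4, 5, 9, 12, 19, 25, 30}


A \ B = elements in A but not in B
A = {2, 7, 10, 14, 15, 17, 24, 27, 28, 29}
B = {2, 4, 5, 9, 12, 19, 25, 30}
Remove from A any elements in B
A \ B = {7, 10, 14, 15, 17, 24, 27, 28, 29}

A \ B = {7, 10, 14, 15, 17, 24, 27, 28, 29}


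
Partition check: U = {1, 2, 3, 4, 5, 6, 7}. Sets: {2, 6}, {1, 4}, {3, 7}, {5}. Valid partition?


A partition requires: (1) non-empty parts, (2) pairwise disjoint, (3) union = U
Parts: {2, 6}, {1, 4}, {3, 7}, {5}
Union of parts: {1, 2, 3, 4, 5, 6, 7}
U = {1, 2, 3, 4, 5, 6, 7}
All non-empty? True
Pairwise disjoint? True
Covers U? True

Yes, valid partition


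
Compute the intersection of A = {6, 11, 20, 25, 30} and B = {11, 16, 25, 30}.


A ∩ B = elements in both A and B
A = {6, 11, 20, 25, 30}
B = {11, 16, 25, 30}
A ∩ B = {11, 25, 30}

A ∩ B = {11, 25, 30}


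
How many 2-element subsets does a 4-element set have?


C(n,k) = n! / (k!(n-k)!)
C(4,2) = 4! / (2!2!)
= 6

C(4,2) = 6


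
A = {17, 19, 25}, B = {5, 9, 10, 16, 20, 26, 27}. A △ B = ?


A △ B = (A \ B) ∪ (B \ A) = elements in exactly one of A or B
A \ B = {17, 19, 25}
B \ A = {5, 9, 10, 16, 20, 26, 27}
A △ B = {5, 9, 10, 16, 17, 19, 20, 25, 26, 27}

A △ B = {5, 9, 10, 16, 17, 19, 20, 25, 26, 27}


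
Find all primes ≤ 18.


Checking each candidate:
Condition: primes ≤ 18
Result = {2, 3, 5, 7, 11, 13, 17}

{2, 3, 5, 7, 11, 13, 17}


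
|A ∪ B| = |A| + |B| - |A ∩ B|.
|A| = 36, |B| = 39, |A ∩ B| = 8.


|A ∪ B| = |A| + |B| - |A ∩ B|
= 36 + 39 - 8
= 67

|A ∪ B| = 67


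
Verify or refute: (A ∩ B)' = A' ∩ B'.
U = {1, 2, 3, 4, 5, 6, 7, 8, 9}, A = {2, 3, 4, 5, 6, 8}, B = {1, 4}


LHS: A ∩ B = {4}
(A ∩ B)' = U \ (A ∩ B) = {1, 2, 3, 5, 6, 7, 8, 9}
A' = {1, 7, 9}, B' = {2, 3, 5, 6, 7, 8, 9}
Claimed RHS: A' ∩ B' = {7, 9}
Identity is INVALID: LHS = {1, 2, 3, 5, 6, 7, 8, 9} but the RHS claimed here equals {7, 9}. The correct form is (A ∩ B)' = A' ∪ B'.

Identity is invalid: (A ∩ B)' = {1, 2, 3, 5, 6, 7, 8, 9} but A' ∩ B' = {7, 9}. The correct De Morgan law is (A ∩ B)' = A' ∪ B'.


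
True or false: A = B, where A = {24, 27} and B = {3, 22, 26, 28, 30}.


Two sets are equal iff they have exactly the same elements.
A = {24, 27}
B = {3, 22, 26, 28, 30}
Differences: {3, 22, 24, 26, 27, 28, 30}
A ≠ B

No, A ≠ B


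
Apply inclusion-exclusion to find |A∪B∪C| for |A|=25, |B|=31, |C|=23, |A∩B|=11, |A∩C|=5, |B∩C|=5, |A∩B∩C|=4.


|A∪B∪C| = |A|+|B|+|C| - |A∩B|-|A∩C|-|B∩C| + |A∩B∩C|
= 25+31+23 - 11-5-5 + 4
= 79 - 21 + 4
= 62

|A ∪ B ∪ C| = 62


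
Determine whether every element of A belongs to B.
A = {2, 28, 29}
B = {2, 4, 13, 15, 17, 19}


A ⊆ B means every element of A is in B.
Elements in A not in B: {28, 29}
So A ⊄ B.

No, A ⊄ B


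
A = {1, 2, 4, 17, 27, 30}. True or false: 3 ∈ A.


A = {1, 2, 4, 17, 27, 30}
Checking if 3 is in A
3 is not in A → False

3 ∉ A


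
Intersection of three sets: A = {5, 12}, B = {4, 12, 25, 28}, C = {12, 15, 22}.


A ∩ B = {12}
(A ∩ B) ∩ C = {12}

A ∩ B ∩ C = {12}


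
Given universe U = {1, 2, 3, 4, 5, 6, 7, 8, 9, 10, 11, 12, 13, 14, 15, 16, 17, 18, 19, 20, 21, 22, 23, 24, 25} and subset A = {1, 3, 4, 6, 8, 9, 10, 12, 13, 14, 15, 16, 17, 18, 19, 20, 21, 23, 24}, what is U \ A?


Aᶜ = U \ A = elements in U but not in A
U = {1, 2, 3, 4, 5, 6, 7, 8, 9, 10, 11, 12, 13, 14, 15, 16, 17, 18, 19, 20, 21, 22, 23, 24, 25}
A = {1, 3, 4, 6, 8, 9, 10, 12, 13, 14, 15, 16, 17, 18, 19, 20, 21, 23, 24}
Aᶜ = {2, 5, 7, 11, 22, 25}

Aᶜ = {2, 5, 7, 11, 22, 25}


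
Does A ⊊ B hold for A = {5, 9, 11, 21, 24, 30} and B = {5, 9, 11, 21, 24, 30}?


A ⊂ B requires: A ⊆ B AND A ≠ B.
A ⊆ B? Yes
A = B? Yes
A = B, so A is not a PROPER subset.

No, A is not a proper subset of B


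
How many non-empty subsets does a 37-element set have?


Total subsets = 2^n = 2^37 = 137438953472
Non-empty subsets exclude the empty set: 2^n - 1
= 137438953472 - 1
= 137438953471

Number of non-empty subsets = 137438953471


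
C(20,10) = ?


C(n,k) = n! / (k!(n-k)!)
C(20,10) = 20! / (10!10!)
= 184756

C(20,10) = 184756


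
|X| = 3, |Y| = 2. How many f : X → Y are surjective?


n = |X| = 3, k = |Y| = 2. Surjections via inclusion-exclusion:
S(n,k) = Σ(-1)^i × C(k,i) × (k-i)^n, i=0 to k
i=0: (-1)^0×C(2,0)×2^3 = 8
i=1: (-1)^1×C(2,1)×1^3 = -2
i=2: (-1)^2×C(2,2)×0^3 = 0
Total = 6

Number of surjections = 6


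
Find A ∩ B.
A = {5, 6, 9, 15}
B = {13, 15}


A ∩ B = elements in both A and B
A = {5, 6, 9, 15}
B = {13, 15}
A ∩ B = {15}

A ∩ B = {15}


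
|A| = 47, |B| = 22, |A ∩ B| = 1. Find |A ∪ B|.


|A ∪ B| = |A| + |B| - |A ∩ B|
= 47 + 22 - 1
= 68

|A ∪ B| = 68


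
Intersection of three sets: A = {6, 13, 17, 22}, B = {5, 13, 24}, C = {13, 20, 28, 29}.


A ∩ B = {13}
(A ∩ B) ∩ C = {13}

A ∩ B ∩ C = {13}


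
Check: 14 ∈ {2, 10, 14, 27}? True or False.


A = {2, 10, 14, 27}
Checking if 14 is in A
14 is in A → True

14 ∈ A


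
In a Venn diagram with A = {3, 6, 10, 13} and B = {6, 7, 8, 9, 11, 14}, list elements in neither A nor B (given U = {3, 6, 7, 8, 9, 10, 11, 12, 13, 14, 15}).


A = {3, 6, 10, 13}
B = {6, 7, 8, 9, 11, 14}
Region: in neither A nor B (given U = {3, 6, 7, 8, 9, 10, 11, 12, 13, 14, 15})
Elements: {12, 15}

Elements in neither A nor B (given U = {3, 6, 7, 8, 9, 10, 11, 12, 13, 14, 15}): {12, 15}


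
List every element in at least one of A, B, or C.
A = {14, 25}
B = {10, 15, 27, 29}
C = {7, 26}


A ∪ B = {10, 14, 15, 25, 27, 29}
(A ∪ B) ∪ C = {7, 10, 14, 15, 25, 26, 27, 29}

A ∪ B ∪ C = {7, 10, 14, 15, 25, 26, 27, 29}


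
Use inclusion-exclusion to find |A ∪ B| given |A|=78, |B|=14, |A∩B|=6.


|A ∪ B| = |A| + |B| - |A ∩ B|
= 78 + 14 - 6
= 86

|A ∪ B| = 86


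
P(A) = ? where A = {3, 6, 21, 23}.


|A| = 4, so |P(A)| = 2^4 = 16
Enumerate subsets by cardinality (0 to 4):
∅, {3}, {6}, {21}, {23}, {3, 6}, {3, 21}, {3, 23}, {6, 21}, {6, 23}, {21, 23}, {3, 6, 21}, {3, 6, 23}, {3, 21, 23}, {6, 21, 23}, {3, 6, 21, 23}

P(A) has 16 subsets: ∅, {3}, {6}, {21}, {23}, {3, 6}, {3, 21}, {3, 23}, {6, 21}, {6, 23}, {21, 23}, {3, 6, 21}, {3, 6, 23}, {3, 21, 23}, {6, 21, 23}, {3, 6, 21, 23}


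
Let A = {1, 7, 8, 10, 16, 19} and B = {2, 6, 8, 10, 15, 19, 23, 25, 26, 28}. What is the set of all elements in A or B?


A ∪ B = all elements in A or B (or both)
A = {1, 7, 8, 10, 16, 19}
B = {2, 6, 8, 10, 15, 19, 23, 25, 26, 28}
A ∪ B = {1, 2, 6, 7, 8, 10, 15, 16, 19, 23, 25, 26, 28}

A ∪ B = {1, 2, 6, 7, 8, 10, 15, 16, 19, 23, 25, 26, 28}


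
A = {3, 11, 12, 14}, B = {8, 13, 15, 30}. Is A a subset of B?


A ⊆ B means every element of A is in B.
Elements in A not in B: {3, 11, 12, 14}
So A ⊄ B.

No, A ⊄ B


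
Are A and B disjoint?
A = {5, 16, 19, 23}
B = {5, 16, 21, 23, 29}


Disjoint means A ∩ B = ∅.
A ∩ B = {5, 16, 23}
A ∩ B ≠ ∅, so A and B are NOT disjoint.

No, A and B are not disjoint (A ∩ B = {5, 16, 23})


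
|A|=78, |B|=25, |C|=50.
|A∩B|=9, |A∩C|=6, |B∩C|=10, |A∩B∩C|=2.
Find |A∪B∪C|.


|A∪B∪C| = |A|+|B|+|C| - |A∩B|-|A∩C|-|B∩C| + |A∩B∩C|
= 78+25+50 - 9-6-10 + 2
= 153 - 25 + 2
= 130

|A ∪ B ∪ C| = 130


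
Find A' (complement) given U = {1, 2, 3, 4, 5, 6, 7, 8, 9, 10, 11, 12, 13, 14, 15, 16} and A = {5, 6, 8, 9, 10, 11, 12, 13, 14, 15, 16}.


Aᶜ = U \ A = elements in U but not in A
U = {1, 2, 3, 4, 5, 6, 7, 8, 9, 10, 11, 12, 13, 14, 15, 16}
A = {5, 6, 8, 9, 10, 11, 12, 13, 14, 15, 16}
Aᶜ = {1, 2, 3, 4, 7}

Aᶜ = {1, 2, 3, 4, 7}


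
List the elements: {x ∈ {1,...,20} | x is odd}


Checking each candidate:
Condition: odd numbers in {1,...,20}
Result = {1, 3, 5, 7, 9, 11, 13, 15, 17, 19}

{1, 3, 5, 7, 9, 11, 13, 15, 17, 19}


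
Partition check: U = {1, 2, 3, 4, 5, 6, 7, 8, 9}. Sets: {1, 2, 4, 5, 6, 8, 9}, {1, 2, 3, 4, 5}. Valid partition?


A partition requires: (1) non-empty parts, (2) pairwise disjoint, (3) union = U
Parts: {1, 2, 4, 5, 6, 8, 9}, {1, 2, 3, 4, 5}
Union of parts: {1, 2, 3, 4, 5, 6, 8, 9}
U = {1, 2, 3, 4, 5, 6, 7, 8, 9}
All non-empty? True
Pairwise disjoint? False
Covers U? False

No, not a valid partition


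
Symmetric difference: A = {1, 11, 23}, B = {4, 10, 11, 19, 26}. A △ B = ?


A △ B = (A \ B) ∪ (B \ A) = elements in exactly one of A or B
A \ B = {1, 23}
B \ A = {4, 10, 19, 26}
A △ B = {1, 4, 10, 19, 23, 26}

A △ B = {1, 4, 10, 19, 23, 26}


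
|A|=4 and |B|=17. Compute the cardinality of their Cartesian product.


|A × B| = |A| × |B|
= 4 × 17
= 68

|A × B| = 68


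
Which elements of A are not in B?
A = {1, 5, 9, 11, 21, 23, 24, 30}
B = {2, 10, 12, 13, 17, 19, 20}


A \ B = elements in A but not in B
A = {1, 5, 9, 11, 21, 23, 24, 30}
B = {2, 10, 12, 13, 17, 19, 20}
Remove from A any elements in B
A \ B = {1, 5, 9, 11, 21, 23, 24, 30}

A \ B = {1, 5, 9, 11, 21, 23, 24, 30}


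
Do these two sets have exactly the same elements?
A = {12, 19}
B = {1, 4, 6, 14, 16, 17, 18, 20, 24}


Two sets are equal iff they have exactly the same elements.
A = {12, 19}
B = {1, 4, 6, 14, 16, 17, 18, 20, 24}
Differences: {1, 4, 6, 12, 14, 16, 17, 18, 19, 20, 24}
A ≠ B

No, A ≠ B


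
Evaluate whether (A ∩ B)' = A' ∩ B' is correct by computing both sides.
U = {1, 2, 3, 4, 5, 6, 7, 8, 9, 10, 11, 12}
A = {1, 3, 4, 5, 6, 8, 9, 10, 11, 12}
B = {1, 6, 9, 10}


LHS: A ∩ B = {1, 6, 9, 10}
(A ∩ B)' = U \ (A ∩ B) = {2, 3, 4, 5, 7, 8, 11, 12}
A' = {2, 7}, B' = {2, 3, 4, 5, 7, 8, 11, 12}
Claimed RHS: A' ∩ B' = {2, 7}
Identity is INVALID: LHS = {2, 3, 4, 5, 7, 8, 11, 12} but the RHS claimed here equals {2, 7}. The correct form is (A ∩ B)' = A' ∪ B'.

Identity is invalid: (A ∩ B)' = {2, 3, 4, 5, 7, 8, 11, 12} but A' ∩ B' = {2, 7}. The correct De Morgan law is (A ∩ B)' = A' ∪ B'.


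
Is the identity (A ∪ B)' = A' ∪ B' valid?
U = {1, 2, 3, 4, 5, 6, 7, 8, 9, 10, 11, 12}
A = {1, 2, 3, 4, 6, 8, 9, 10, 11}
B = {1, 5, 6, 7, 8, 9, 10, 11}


LHS: A ∪ B = {1, 2, 3, 4, 5, 6, 7, 8, 9, 10, 11}
(A ∪ B)' = U \ (A ∪ B) = {12}
A' = {5, 7, 12}, B' = {2, 3, 4, 12}
Claimed RHS: A' ∪ B' = {2, 3, 4, 5, 7, 12}
Identity is INVALID: LHS = {12} but the RHS claimed here equals {2, 3, 4, 5, 7, 12}. The correct form is (A ∪ B)' = A' ∩ B'.

Identity is invalid: (A ∪ B)' = {12} but A' ∪ B' = {2, 3, 4, 5, 7, 12}. The correct De Morgan law is (A ∪ B)' = A' ∩ B'.


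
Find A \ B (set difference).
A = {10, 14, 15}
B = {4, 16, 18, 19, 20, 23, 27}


A \ B = elements in A but not in B
A = {10, 14, 15}
B = {4, 16, 18, 19, 20, 23, 27}
Remove from A any elements in B
A \ B = {10, 14, 15}

A \ B = {10, 14, 15}


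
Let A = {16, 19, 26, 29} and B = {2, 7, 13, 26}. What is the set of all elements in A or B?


A ∪ B = all elements in A or B (or both)
A = {16, 19, 26, 29}
B = {2, 7, 13, 26}
A ∪ B = {2, 7, 13, 16, 19, 26, 29}

A ∪ B = {2, 7, 13, 16, 19, 26, 29}


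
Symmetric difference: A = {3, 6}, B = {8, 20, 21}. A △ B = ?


A △ B = (A \ B) ∪ (B \ A) = elements in exactly one of A or B
A \ B = {3, 6}
B \ A = {8, 20, 21}
A △ B = {3, 6, 8, 20, 21}

A △ B = {3, 6, 8, 20, 21}


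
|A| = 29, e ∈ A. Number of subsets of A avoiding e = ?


Subsets of A avoiding e are subsets of A \ {e}, which has 28 elements.
Count = 2^(n-1) = 2^28
= 268435456

Number of subsets avoiding e = 268435456


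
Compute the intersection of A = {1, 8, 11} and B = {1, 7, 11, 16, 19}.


A ∩ B = elements in both A and B
A = {1, 8, 11}
B = {1, 7, 11, 16, 19}
A ∩ B = {1, 11}

A ∩ B = {1, 11}


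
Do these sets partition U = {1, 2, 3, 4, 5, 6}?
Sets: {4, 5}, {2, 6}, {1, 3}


A partition requires: (1) non-empty parts, (2) pairwise disjoint, (3) union = U
Parts: {4, 5}, {2, 6}, {1, 3}
Union of parts: {1, 2, 3, 4, 5, 6}
U = {1, 2, 3, 4, 5, 6}
All non-empty? True
Pairwise disjoint? True
Covers U? True

Yes, valid partition


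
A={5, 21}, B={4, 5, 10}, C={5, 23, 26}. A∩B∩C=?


A ∩ B = {5}
(A ∩ B) ∩ C = {5}

A ∩ B ∩ C = {5}


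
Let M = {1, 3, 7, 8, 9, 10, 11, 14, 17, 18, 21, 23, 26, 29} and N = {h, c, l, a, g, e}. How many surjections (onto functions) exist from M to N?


n = |M| = 14, k = |N| = 6. Surjections via inclusion-exclusion:
S(n,k) = Σ(-1)^i × C(k,i) × (k-i)^n, i=0 to k
i=0: (-1)^0×C(6,0)×6^14 = 78364164096
i=1: (-1)^1×C(6,1)×5^14 = -36621093750
i=2: (-1)^2×C(6,2)×4^14 = 4026531840
i=3: (-1)^3×C(6,3)×3^14 = -95659380
i=4: (-1)^4×C(6,4)×2^14 = 245760
i=5: (-1)^5×C(6,5)×1^14 = -6
i=6: (-1)^6×C(6,6)×0^14 = 0
Total = 45674188560

Number of surjections = 45674188560


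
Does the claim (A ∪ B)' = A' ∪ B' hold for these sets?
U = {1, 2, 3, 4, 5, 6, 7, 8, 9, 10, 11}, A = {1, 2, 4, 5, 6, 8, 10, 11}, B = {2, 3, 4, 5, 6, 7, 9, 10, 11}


LHS: A ∪ B = {1, 2, 3, 4, 5, 6, 7, 8, 9, 10, 11}
(A ∪ B)' = U \ (A ∪ B) = ∅
A' = {3, 7, 9}, B' = {1, 8}
Claimed RHS: A' ∪ B' = {1, 3, 7, 8, 9}
Identity is INVALID: LHS = ∅ but the RHS claimed here equals {1, 3, 7, 8, 9}. The correct form is (A ∪ B)' = A' ∩ B'.

Identity is invalid: (A ∪ B)' = ∅ but A' ∪ B' = {1, 3, 7, 8, 9}. The correct De Morgan law is (A ∪ B)' = A' ∩ B'.


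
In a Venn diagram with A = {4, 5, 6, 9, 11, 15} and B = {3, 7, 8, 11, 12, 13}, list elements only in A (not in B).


A = {4, 5, 6, 9, 11, 15}
B = {3, 7, 8, 11, 12, 13}
Region: only in A (not in B)
Elements: {4, 5, 6, 9, 15}

Elements only in A (not in B): {4, 5, 6, 9, 15}


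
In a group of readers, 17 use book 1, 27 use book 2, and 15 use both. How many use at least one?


|A ∪ B| = |A| + |B| - |A ∩ B|
= 17 + 27 - 15
= 29

|A ∪ B| = 29


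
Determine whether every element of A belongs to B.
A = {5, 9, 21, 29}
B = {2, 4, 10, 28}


A ⊆ B means every element of A is in B.
Elements in A not in B: {5, 9, 21, 29}
So A ⊄ B.

No, A ⊄ B


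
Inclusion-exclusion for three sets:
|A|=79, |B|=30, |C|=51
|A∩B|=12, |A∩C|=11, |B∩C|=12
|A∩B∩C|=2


|A∪B∪C| = |A|+|B|+|C| - |A∩B|-|A∩C|-|B∩C| + |A∩B∩C|
= 79+30+51 - 12-11-12 + 2
= 160 - 35 + 2
= 127

|A ∪ B ∪ C| = 127


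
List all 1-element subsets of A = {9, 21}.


|A| = 2, so A has C(2,1) = 2 subsets of size 1.
Enumerate by choosing 1 elements from A at a time:
{9}, {21}

1-element subsets (2 total): {9}, {21}


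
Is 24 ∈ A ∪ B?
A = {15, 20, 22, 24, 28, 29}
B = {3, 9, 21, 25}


A = {15, 20, 22, 24, 28, 29}, B = {3, 9, 21, 25}
A ∪ B = all elements in A or B
A ∪ B = {3, 9, 15, 20, 21, 22, 24, 25, 28, 29}
Checking if 24 ∈ A ∪ B
24 is in A ∪ B → True

24 ∈ A ∪ B


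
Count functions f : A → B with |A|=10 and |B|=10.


Each of |A| = 10 inputs maps to any of |B| = 10 outputs.
# functions = |B|^|A| = 10^10
= 10000000000

Number of functions = 10000000000


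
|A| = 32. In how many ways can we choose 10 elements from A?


C(n,k) = n! / (k!(n-k)!)
C(32,10) = 32! / (10!22!)
= 64512240

C(32,10) = 64512240


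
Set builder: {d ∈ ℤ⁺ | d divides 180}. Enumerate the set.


Checking each candidate:
Condition: positive divisors of 180
Result = {1, 2, 3, 4, 5, 6, 9, 10, 12, 15, 18, 20, 30, 36, 45, 60, 90, 180}

{1, 2, 3, 4, 5, 6, 9, 10, 12, 15, 18, 20, 30, 36, 45, 60, 90, 180}


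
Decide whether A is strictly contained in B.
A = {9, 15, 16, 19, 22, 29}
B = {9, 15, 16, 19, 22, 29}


A ⊂ B requires: A ⊆ B AND A ≠ B.
A ⊆ B? Yes
A = B? Yes
A = B, so A is not a PROPER subset.

No, A is not a proper subset of B


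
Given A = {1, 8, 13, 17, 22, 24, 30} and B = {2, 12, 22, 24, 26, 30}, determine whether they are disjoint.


Disjoint means A ∩ B = ∅.
A ∩ B = {22, 24, 30}
A ∩ B ≠ ∅, so A and B are NOT disjoint.

No, A and B are not disjoint (A ∩ B = {22, 24, 30})


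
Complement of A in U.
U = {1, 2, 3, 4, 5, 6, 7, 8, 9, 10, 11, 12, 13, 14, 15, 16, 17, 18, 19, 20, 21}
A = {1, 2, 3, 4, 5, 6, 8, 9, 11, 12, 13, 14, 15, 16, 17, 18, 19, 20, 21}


Aᶜ = U \ A = elements in U but not in A
U = {1, 2, 3, 4, 5, 6, 7, 8, 9, 10, 11, 12, 13, 14, 15, 16, 17, 18, 19, 20, 21}
A = {1, 2, 3, 4, 5, 6, 8, 9, 11, 12, 13, 14, 15, 16, 17, 18, 19, 20, 21}
Aᶜ = {7, 10}

Aᶜ = {7, 10}


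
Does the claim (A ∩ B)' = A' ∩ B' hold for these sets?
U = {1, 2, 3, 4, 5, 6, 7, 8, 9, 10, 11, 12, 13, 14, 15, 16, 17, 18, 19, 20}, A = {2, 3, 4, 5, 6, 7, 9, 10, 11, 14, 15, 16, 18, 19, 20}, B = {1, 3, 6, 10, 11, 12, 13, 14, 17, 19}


LHS: A ∩ B = {3, 6, 10, 11, 14, 19}
(A ∩ B)' = U \ (A ∩ B) = {1, 2, 4, 5, 7, 8, 9, 12, 13, 15, 16, 17, 18, 20}
A' = {1, 8, 12, 13, 17}, B' = {2, 4, 5, 7, 8, 9, 15, 16, 18, 20}
Claimed RHS: A' ∩ B' = {8}
Identity is INVALID: LHS = {1, 2, 4, 5, 7, 8, 9, 12, 13, 15, 16, 17, 18, 20} but the RHS claimed here equals {8}. The correct form is (A ∩ B)' = A' ∪ B'.

Identity is invalid: (A ∩ B)' = {1, 2, 4, 5, 7, 8, 9, 12, 13, 15, 16, 17, 18, 20} but A' ∩ B' = {8}. The correct De Morgan law is (A ∩ B)' = A' ∪ B'.


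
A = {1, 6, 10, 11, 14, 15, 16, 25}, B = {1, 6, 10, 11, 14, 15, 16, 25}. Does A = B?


Two sets are equal iff they have exactly the same elements.
A = {1, 6, 10, 11, 14, 15, 16, 25}
B = {1, 6, 10, 11, 14, 15, 16, 25}
Same elements → A = B

Yes, A = B


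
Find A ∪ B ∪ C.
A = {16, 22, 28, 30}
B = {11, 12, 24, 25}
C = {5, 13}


A ∪ B = {11, 12, 16, 22, 24, 25, 28, 30}
(A ∪ B) ∪ C = {5, 11, 12, 13, 16, 22, 24, 25, 28, 30}

A ∪ B ∪ C = {5, 11, 12, 13, 16, 22, 24, 25, 28, 30}


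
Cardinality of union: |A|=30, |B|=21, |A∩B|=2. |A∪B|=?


|A ∪ B| = |A| + |B| - |A ∩ B|
= 30 + 21 - 2
= 49

|A ∪ B| = 49


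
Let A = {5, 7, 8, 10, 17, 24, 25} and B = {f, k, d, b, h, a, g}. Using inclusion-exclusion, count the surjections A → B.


n = |A| = 7, k = |B| = 7. Surjections via inclusion-exclusion:
S(n,k) = Σ(-1)^i × C(k,i) × (k-i)^n, i=0 to k
i=0: (-1)^0×C(7,0)×7^7 = 823543
i=1: (-1)^1×C(7,1)×6^7 = -1959552
i=2: (-1)^2×C(7,2)×5^7 = 1640625
i=3: (-1)^3×C(7,3)×4^7 = -573440
i=4: (-1)^4×C(7,4)×3^7 = 76545
i=5: (-1)^5×C(7,5)×2^7 = -2688
i=6: (-1)^6×C(7,6)×1^7 = 7
i=7: (-1)^7×C(7,7)×0^7 = 0
Total = 5040

Number of surjections = 5040


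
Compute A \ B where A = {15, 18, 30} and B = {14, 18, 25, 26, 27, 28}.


A \ B = elements in A but not in B
A = {15, 18, 30}
B = {14, 18, 25, 26, 27, 28}
Remove from A any elements in B
A \ B = {15, 30}

A \ B = {15, 30}


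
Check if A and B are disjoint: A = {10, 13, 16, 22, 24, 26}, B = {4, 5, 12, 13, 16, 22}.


Disjoint means A ∩ B = ∅.
A ∩ B = {13, 16, 22}
A ∩ B ≠ ∅, so A and B are NOT disjoint.

No, A and B are not disjoint (A ∩ B = {13, 16, 22})


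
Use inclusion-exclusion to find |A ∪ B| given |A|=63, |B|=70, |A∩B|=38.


|A ∪ B| = |A| + |B| - |A ∩ B|
= 63 + 70 - 38
= 95

|A ∪ B| = 95


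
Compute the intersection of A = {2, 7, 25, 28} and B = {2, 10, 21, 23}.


A ∩ B = elements in both A and B
A = {2, 7, 25, 28}
B = {2, 10, 21, 23}
A ∩ B = {2}

A ∩ B = {2}


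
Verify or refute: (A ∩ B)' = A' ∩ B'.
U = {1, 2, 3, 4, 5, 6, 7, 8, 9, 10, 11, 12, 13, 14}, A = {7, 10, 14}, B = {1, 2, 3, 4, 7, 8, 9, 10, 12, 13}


LHS: A ∩ B = {7, 10}
(A ∩ B)' = U \ (A ∩ B) = {1, 2, 3, 4, 5, 6, 8, 9, 11, 12, 13, 14}
A' = {1, 2, 3, 4, 5, 6, 8, 9, 11, 12, 13}, B' = {5, 6, 11, 14}
Claimed RHS: A' ∩ B' = {5, 6, 11}
Identity is INVALID: LHS = {1, 2, 3, 4, 5, 6, 8, 9, 11, 12, 13, 14} but the RHS claimed here equals {5, 6, 11}. The correct form is (A ∩ B)' = A' ∪ B'.

Identity is invalid: (A ∩ B)' = {1, 2, 3, 4, 5, 6, 8, 9, 11, 12, 13, 14} but A' ∩ B' = {5, 6, 11}. The correct De Morgan law is (A ∩ B)' = A' ∪ B'.


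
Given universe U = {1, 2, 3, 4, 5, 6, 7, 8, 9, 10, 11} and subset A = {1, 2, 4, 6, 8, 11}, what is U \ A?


Aᶜ = U \ A = elements in U but not in A
U = {1, 2, 3, 4, 5, 6, 7, 8, 9, 10, 11}
A = {1, 2, 4, 6, 8, 11}
Aᶜ = {3, 5, 7, 9, 10}

Aᶜ = {3, 5, 7, 9, 10}


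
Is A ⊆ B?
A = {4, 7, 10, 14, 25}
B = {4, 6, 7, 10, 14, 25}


A ⊆ B means every element of A is in B.
All elements of A are in B.
So A ⊆ B.

Yes, A ⊆ B


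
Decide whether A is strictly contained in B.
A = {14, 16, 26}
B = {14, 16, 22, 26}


A ⊂ B requires: A ⊆ B AND A ≠ B.
A ⊆ B? Yes
A = B? No
A ⊂ B: Yes (A is a proper subset of B)

Yes, A ⊂ B


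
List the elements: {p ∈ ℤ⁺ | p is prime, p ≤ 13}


Checking each candidate:
Condition: primes ≤ 13
Result = {2, 3, 5, 7, 11, 13}

{2, 3, 5, 7, 11, 13}


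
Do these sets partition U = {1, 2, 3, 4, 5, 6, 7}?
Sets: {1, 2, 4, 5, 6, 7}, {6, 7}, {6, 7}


A partition requires: (1) non-empty parts, (2) pairwise disjoint, (3) union = U
Parts: {1, 2, 4, 5, 6, 7}, {6, 7}, {6, 7}
Union of parts: {1, 2, 4, 5, 6, 7}
U = {1, 2, 3, 4, 5, 6, 7}
All non-empty? True
Pairwise disjoint? False
Covers U? False

No, not a valid partition
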